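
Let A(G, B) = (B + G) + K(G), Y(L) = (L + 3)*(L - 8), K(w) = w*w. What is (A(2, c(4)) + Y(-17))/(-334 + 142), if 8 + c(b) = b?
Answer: -11/6 ≈ -1.8333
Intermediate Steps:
K(w) = w**2
Y(L) = (-8 + L)*(3 + L) (Y(L) = (3 + L)*(-8 + L) = (-8 + L)*(3 + L))
c(b) = -8 + b
A(G, B) = B + G + G**2 (A(G, B) = (B + G) + G**2 = B + G + G**2)
(A(2, c(4)) + Y(-17))/(-334 + 142) = (((-8 + 4) + 2 + 2**2) + (-24 + (-17)**2 - 5*(-17)))/(-334 + 142) = ((-4 + 2 + 4) + (-24 + 289 + 85))/(-192) = (2 + 350)*(-1/192) = 352*(-1/192) = -11/6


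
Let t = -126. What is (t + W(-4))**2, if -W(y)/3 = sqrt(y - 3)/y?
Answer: 253953/16 - 189*I*sqrt(7) ≈ 15872.0 - 500.05*I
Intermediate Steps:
W(y) = -3*sqrt(-3 + y)/y (W(y) = -3*sqrt(y - 3)/y = -3*sqrt(-3 + y)/y)
(t + W(-4))**2 = (-126 - 3*sqrt(-3 - 4)/(-4))**2 = (-126 - 3*(-1/4)*sqrt(-7))**2 = (-126 - 3*(-1/4)*I*sqrt(7))**2 = (-126 + 3*I*sqrt(7)/4)**2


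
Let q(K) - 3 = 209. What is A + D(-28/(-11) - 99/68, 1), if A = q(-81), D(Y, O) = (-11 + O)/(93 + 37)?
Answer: 2755/13 ≈ 211.92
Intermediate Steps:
q(K) = 212 (q(K) = 3 + 209 = 212)
D(Y, O) = -11/130 + O/130 (D(Y, O) = (-11 + O)/130 = (-11 + O)*(1/130) = -11/130 + O/130)
A = 212
A + D(-28/(-11) - 99/68, 1) = 212 + (-11/130 + (1/130)*1) = 212 + (-11/130 + 1/130) = 212 - 1/13 = 2755/13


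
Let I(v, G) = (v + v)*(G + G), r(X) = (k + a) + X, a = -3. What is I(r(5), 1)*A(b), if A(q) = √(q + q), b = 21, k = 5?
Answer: 28*√42 ≈ 181.46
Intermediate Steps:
r(X) = 2 + X (r(X) = (5 - 3) + X = 2 + X)
A(q) = √2*√q (A(q) = √(2*q) = √2*√q)
I(v, G) = 4*G*v (I(v, G) = (2*v)*(2*G) = 4*G*v)
I(r(5), 1)*A(b) = (4*1*(2 + 5))*(√2*√21) = (4*1*7)*√42 = 28*√42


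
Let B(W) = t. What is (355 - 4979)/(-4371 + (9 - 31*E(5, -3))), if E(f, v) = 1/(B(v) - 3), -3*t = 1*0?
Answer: 13872/13055 ≈ 1.0626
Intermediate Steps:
t = 0 (t = -0/3 = -1/3*0 = 0)
B(W) = 0
E(f, v) = -1/3 (E(f, v) = 1/(0 - 3) = 1/(-3) = -1/3)
(355 - 4979)/(-4371 + (9 - 31*E(5, -3))) = (355 - 4979)/(-4371 + (9 - 31*(-1/3))) = -4624/(-4371 + (9 + 31/3)) = -4624/(-4371 + 58/3) = -4624/(-13055/3) = -4624*(-3/13055) = 13872/13055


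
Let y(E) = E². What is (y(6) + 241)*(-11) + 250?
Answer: -2797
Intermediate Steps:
(y(6) + 241)*(-11) + 250 = (6² + 241)*(-11) + 250 = (36 + 241)*(-11) + 250 = 277*(-11) + 250 = -3047 + 250 = -2797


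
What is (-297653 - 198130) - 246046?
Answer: -741829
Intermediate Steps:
(-297653 - 198130) - 246046 = -495783 - 246046 = -741829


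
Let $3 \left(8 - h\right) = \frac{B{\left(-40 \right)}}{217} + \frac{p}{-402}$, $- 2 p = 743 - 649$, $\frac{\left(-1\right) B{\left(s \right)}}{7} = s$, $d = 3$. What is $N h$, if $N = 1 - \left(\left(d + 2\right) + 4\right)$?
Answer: $- \frac{1126204}{18693} \approx -60.247$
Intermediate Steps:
$B{\left(s \right)} = - 7 s$
$N = -8$ ($N = 1 - \left(\left(3 + 2\right) + 4\right) = 1 - \left(5 + 4\right) = 1 - 9 = -8$)
$p = -47$ ($p = - \frac{743 - 649}{2} = \left(- \frac{1}{2}\right) 94 = -47$)
$h = \frac{281551}{37386}$ ($h = 8 - \frac{\frac{\left(-7\right) \left(-40\right)}{217} - \frac{47}{-402}}{3} = 8 - \frac{280 \cdot \frac{1}{217} - - \frac{47}{402}}{3} = 8 - \frac{\frac{40}{31} + \frac{47}{402}}{3} = 8 - \frac{17537}{37386} = \frac{281551}{37386} \approx 7.5309$)
$N h = \left(-8\right) \frac{281551}{37386} = - \frac{1126204}{18693}$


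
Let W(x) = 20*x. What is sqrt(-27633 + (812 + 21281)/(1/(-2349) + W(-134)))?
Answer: 5*I*sqrt(43818078610311186)/6295321 ≈ 166.26*I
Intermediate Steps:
sqrt(-27633 + (812 + 21281)/(1/(-2349) + W(-134))) = sqrt(-27633 + (812 + 21281)/(1/(-2349) + 20*(-134))) = sqrt(-27633 + 22093/(-1/2349 - 2680)) = sqrt(-27633 + 22093/(-6295321/2349)) = sqrt(-27633 + 22093*(-2349/6295321)) = sqrt(-27633 - 51896457/6295321) = sqrt(-174010501650/6295321) = 5*I*sqrt(43818078610311186)/6295321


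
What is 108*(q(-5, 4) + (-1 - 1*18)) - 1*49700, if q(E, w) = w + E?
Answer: -51860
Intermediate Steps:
q(E, w) = E + w
108*(q(-5, 4) + (-1 - 1*18)) - 1*49700 = 108*((-5 + 4) + (-1 - 1*18)) - 1*49700 = 108*(-1 + (-1 - 18)) - 49700 = 108*(-1 - 19) - 49700 = 108*(-20) - 49700 = -2160 - 49700 = -51860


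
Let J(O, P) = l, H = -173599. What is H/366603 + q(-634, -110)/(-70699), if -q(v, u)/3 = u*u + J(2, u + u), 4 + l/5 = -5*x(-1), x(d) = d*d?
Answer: 984921794/25918465497 ≈ 0.038001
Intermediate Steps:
x(d) = d²
l = -45 (l = -20 + 5*(-5*(-1)²) = -20 + 5*(-5*1) = -20 + 5*(-5) = -20 - 25 = -45)
J(O, P) = -45
q(v, u) = 135 - 3*u² (q(v, u) = -3*(u*u - 45) = -3*(u² - 45) = -3*(-45 + u²) = 135 - 3*u²)
H/366603 + q(-634, -110)/(-70699) = -173599/366603 + (135 - 3*(-110)²)/(-70699) = -173599*1/366603 + (135 - 3*12100)*(-1/70699) = -173599/366603 + (135 - 36300)*(-1/70699) = -173599/366603 - 36165*(-1/70699) = -173599/366603 + 36165/70699 = 984921794/25918465497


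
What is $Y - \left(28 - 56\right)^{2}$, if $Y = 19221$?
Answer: $18437$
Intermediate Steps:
$Y - \left(28 - 56\right)^{2} = 19221 - \left(28 - 56\right)^{2} = 19221 - \left(-28\right)^{2} = 19221 - 784 = 18437$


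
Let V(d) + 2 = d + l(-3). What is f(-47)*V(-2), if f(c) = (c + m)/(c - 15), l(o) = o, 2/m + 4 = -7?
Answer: -3633/682 ≈ -5.3270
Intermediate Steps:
m = -2/11 (m = 2/(-4 - 7) = 2/(-11) = 2*(-1/11) = -2/11 ≈ -0.18182)
f(c) = (-2/11 + c)/(-15 + c) (f(c) = (c - 2/11)/(c - 15) = (-2/11 + c)/(-15 + c))
V(d) = -5 + d (V(d) = -2 + (d - 3) = -2 + (-3 + d) = -5 + d)
f(-47)*V(-2) = ((-2/11 - 47)/(-15 - 47))*(-5 - 2) = (-519/11/(-62))*(-7) = -1/62*(-519/11)*(-7) = (519/682)*(-7) = -3633/682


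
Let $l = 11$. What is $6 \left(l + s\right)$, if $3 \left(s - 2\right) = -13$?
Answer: $52$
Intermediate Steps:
$s = - \frac{7}{3}$ ($s = 2 + \frac{1}{3} \left(-13\right) = 2 - \frac{13}{3} = - \frac{7}{3} \approx -2.3333$)
$6 \left(l + s\right) = 6 \left(11 - \frac{7}{3}\right) = 6 \cdot \frac{26}{3} = 52$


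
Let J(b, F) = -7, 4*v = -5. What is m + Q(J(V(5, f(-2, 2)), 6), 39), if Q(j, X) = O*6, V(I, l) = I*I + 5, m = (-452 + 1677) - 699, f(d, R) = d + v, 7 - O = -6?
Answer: 604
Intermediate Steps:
O = 13 (O = 7 - 1*(-6) = 7 + 6 = 13)
v = -5/4 (v = (¼)*(-5) = -5/4 ≈ -1.2500)
f(d, R) = -5/4 + d (f(d, R) = d - 5/4 = -5/4 + d)
m = 526 (m = 1225 - 699 = 526)
V(I, l) = 5 + I² (V(I, l) = I² + 5 = 5 + I²)
Q(j, X) = 78 (Q(j, X) = 13*6 = 78)
m + Q(J(V(5, f(-2, 2)), 6), 39) = 526 + 78 = 604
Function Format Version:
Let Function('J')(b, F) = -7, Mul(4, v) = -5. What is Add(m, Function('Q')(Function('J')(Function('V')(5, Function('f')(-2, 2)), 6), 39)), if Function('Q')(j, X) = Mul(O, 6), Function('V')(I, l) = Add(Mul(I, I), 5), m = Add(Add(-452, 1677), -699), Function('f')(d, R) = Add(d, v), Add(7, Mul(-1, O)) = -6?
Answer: 604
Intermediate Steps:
O = 13 (O = Add(7, Mul(-1, -6)) = Add(7, 6) = 13)
v = Rational(-5, 4) (v = Mul(Rational(1, 4), -5) = Rational(-5, 4) ≈ -1.2500)
Function('f')(d, R) = Add(Rational(-5, 4), d) (Function('f')(d, R) = Add(d, Rational(-5, 4)) = Add(Rational(-5, 4), d))
m = 526 (m = Add(1225, -699) = 526)
Function('V')(I, l) = Add(5, Pow(I, 2)) (Function('V')(I, l) = Add(Pow(I, 2), 5) = Add(5, Pow(I, 2)))
Function('Q')(j, X) = 78 (Function('Q')(j, X) = Mul(13, 6) = 78)
Add(m, Function('Q')(Function('J')(Function('V')(5, Function('f')(-2, 2)), 6), 39)) = Add(526, 78) = 604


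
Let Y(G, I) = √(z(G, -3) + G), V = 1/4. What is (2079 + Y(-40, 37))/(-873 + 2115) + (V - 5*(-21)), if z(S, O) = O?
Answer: 9837/92 + I*√43/1242 ≈ 106.92 + 0.0052797*I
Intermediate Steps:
V = ¼ ≈ 0.25000
Y(G, I) = √(-3 + G)
(2079 + Y(-40, 37))/(-873 + 2115) + (V - 5*(-21)) = (2079 + √(-3 - 40))/(-873 + 2115) + (¼ - 5*(-21)) = (2079 + √(-43))/1242 + (¼ + 105) = (2079 + I*√43)*(1/1242) + 421/4 = (77/46 + I*√43/1242) + 421/4 = 9837/92 + I*√43/1242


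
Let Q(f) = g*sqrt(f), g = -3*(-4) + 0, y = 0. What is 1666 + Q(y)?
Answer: 1666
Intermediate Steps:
g = 12 (g = 12 + 0 = 12)
Q(f) = 12*sqrt(f)
1666 + Q(y) = 1666 + 12*sqrt(0) = 1666 + 12*0 = 1666 + 0 = 1666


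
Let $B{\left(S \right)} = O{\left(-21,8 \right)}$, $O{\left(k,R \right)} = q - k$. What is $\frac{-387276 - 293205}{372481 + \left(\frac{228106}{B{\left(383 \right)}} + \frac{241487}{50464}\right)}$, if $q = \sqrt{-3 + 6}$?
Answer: $- \frac{145512704969324512051104}{81989824912163058451451} - \frac{197645103785192444928 \sqrt{3}}{81989824912163058451451} \approx -1.7789$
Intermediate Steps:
$q = \sqrt{3} \approx 1.732$
$O{\left(k,R \right)} = \sqrt{3} - k$
$B{\left(S \right)} = 21 + \sqrt{3}$ ($B{\left(S \right)} = \sqrt{3} - -21 = \sqrt{3} + 21 = 21 + \sqrt{3}$)
$\frac{-387276 - 293205}{372481 + \left(\frac{228106}{B{\left(383 \right)}} + \frac{241487}{50464}\right)} = \frac{-387276 - 293205}{372481 + \left(\frac{228106}{21 + \sqrt{3}} + \frac{241487}{50464}\right)} = - \frac{680481}{372481 + \left(\frac{228106}{21 + \sqrt{3}} + 241487 \cdot \frac{1}{50464}\right)} = - \frac{680481}{372481 + \left(\frac{228106}{21 + \sqrt{3}} + \frac{241487}{50464}\right)} = - \frac{680481}{372481 + \left(\frac{241487}{50464} + \frac{228106}{21 + \sqrt{3}}\right)} = - \frac{680481}{\frac{18797122671}{50464} + \frac{228106}{21 + \sqrt{3}}}$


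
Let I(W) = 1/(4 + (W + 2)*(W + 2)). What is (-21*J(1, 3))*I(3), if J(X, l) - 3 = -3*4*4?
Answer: 945/29 ≈ 32.586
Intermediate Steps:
J(X, l) = -45 (J(X, l) = 3 - 3*4*4 = 3 - 12*4 = 3 - 48 = -45)
I(W) = 1/(4 + (2 + W)²) (I(W) = 1/(4 + (2 + W)*(2 + W)) = 1/(4 + (2 + W)²))
(-21*J(1, 3))*I(3) = (-21*(-45))/(4 + (2 + 3)²) = 945/(4 + 5²) = 945/(4 + 25) = 945/29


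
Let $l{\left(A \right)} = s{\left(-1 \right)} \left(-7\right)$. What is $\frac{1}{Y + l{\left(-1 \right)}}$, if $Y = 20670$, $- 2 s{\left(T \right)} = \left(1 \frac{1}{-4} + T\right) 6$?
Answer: $\frac{4}{82575} \approx 4.8441 \cdot 10^{-5}$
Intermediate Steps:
$s{\left(T \right)} = \frac{3}{4} - 3 T$ ($s{\left(T \right)} = - \frac{\left(1 \frac{1}{-4} + T\right) 6}{2} = - \frac{\left(1 \left(- \frac{1}{4}\right) + T\right) 6}{2} = - \frac{\left(- \frac{1}{4} + T\right) 6}{2} = - \frac{- \frac{3}{2} + 6 T}{2} = \frac{3}{4} - 3 T$)
$l{\left(A \right)} = - \frac{105}{4}$ ($l{\left(A \right)} = \left(\frac{3}{4} - -3\right) \left(-7\right) = \left(\frac{3}{4} + 3\right) \left(-7\right) = \frac{15}{4} \left(-7\right) = - \frac{105}{4}$)
$\frac{1}{Y + l{\left(-1 \right)}} = \frac{1}{20670 - \frac{105}{4}} = \frac{1}{\frac{82575}{4}} = \frac{4}{82575}$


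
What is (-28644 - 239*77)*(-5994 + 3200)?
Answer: 131449318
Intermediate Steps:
(-28644 - 239*77)*(-5994 + 3200) = (-28644 - 18403)*(-2794) = -47047*(-2794) = 131449318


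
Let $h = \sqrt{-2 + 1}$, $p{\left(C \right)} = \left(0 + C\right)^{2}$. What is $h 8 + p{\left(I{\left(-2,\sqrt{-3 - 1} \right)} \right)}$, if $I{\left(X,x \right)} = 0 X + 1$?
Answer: $1 + 8 i \approx 1.0 + 8.0 i$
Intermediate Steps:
$I{\left(X,x \right)} = 1$ ($I{\left(X,x \right)} = 0 + 1 = 1$)
$p{\left(C \right)} = C^{2}$
$h = i$ ($h = \sqrt{-1} = i \approx 1.0 i$)
$h 8 + p{\left(I{\left(-2,\sqrt{-3 - 1} \right)} \right)} = i 8 + 1^{2} = 8 i + 1 = 1 + 8 i$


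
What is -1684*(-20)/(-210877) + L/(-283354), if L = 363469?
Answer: -86190615033/59752841458 ≈ -1.4425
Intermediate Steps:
-1684*(-20)/(-210877) + L/(-283354) = -1684*(-20)/(-210877) + 363469/(-283354) = 33680*(-1/210877) + 363469*(-1/283354) = -33680/210877 - 363469/283354 = -86190615033/59752841458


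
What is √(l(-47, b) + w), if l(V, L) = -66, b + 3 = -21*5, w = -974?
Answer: 4*I*√65 ≈ 32.249*I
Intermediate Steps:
b = -108 (b = -3 - 21*5 = -3 - 105 = -108)
√(l(-47, b) + w) = √(-66 - 974) = √(-1040) = 4*I*√65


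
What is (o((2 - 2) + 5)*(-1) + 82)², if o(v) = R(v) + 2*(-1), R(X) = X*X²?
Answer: 1681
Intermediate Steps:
R(X) = X³
o(v) = -2 + v³ (o(v) = v³ + 2*(-1) = v³ - 2 = -2 + v³)
(o((2 - 2) + 5)*(-1) + 82)² = ((-2 + ((2 - 2) + 5)³)*(-1) + 82)² = ((-2 + (0 + 5)³)*(-1) + 82)² = ((-2 + 5³)*(-1) + 82)² = ((-2 + 125)*(-1) + 82)² = (123*(-1) + 82)² = (-123 + 82)² = (-41)² = 1681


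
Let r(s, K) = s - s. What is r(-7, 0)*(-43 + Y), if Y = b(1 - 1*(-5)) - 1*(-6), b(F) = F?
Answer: 0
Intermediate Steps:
r(s, K) = 0
Y = 12 (Y = (1 - 1*(-5)) - 1*(-6) = (1 + 5) + 6 = 6 + 6 = 12)
r(-7, 0)*(-43 + Y) = 0*(-43 + 12) = 0*(-31) = 0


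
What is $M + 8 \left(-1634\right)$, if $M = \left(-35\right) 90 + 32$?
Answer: $-16190$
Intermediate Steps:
$M = -3118$ ($M = -3150 + 32 = -3118$)
$M + 8 \left(-1634\right) = -3118 + 8 \left(-1634\right) = -3118 - 13072 = -16190$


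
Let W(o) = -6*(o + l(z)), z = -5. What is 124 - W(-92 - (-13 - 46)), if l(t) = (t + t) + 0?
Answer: -134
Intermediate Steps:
l(t) = 2*t (l(t) = 2*t + 0 = 2*t)
W(o) = 60 - 6*o (W(o) = -6*(o + 2*(-5)) = -6*(o - 10) = -6*(-10 + o) = 60 - 6*o)
124 - W(-92 - (-13 - 46)) = 124 - (60 - 6*(-92 - (-13 - 46))) = 124 - (60 - 6*(-92 - 1*(-59))) = 124 - (60 - 6*(-92 + 59)) = 124 - (60 - 6*(-33)) = 124 - (60 + 198) = 124 - 1*258 = 124 - 258 = -134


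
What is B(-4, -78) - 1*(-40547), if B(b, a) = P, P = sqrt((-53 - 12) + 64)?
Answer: 40547 + I ≈ 40547.0 + 1.0*I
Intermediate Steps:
P = I (P = sqrt(-65 + 64) = sqrt(-1) = I ≈ 1.0*I)
B(b, a) = I
B(-4, -78) - 1*(-40547) = I - 1*(-40547) = I + 40547 = 40547 + I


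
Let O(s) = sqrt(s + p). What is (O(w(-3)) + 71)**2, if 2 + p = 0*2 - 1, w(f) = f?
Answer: (71 + I*sqrt(6))**2 ≈ 5035.0 + 347.83*I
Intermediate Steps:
p = -3 (p = -2 + (0*2 - 1) = -2 + (0 - 1) = -2 - 1 = -3)
O(s) = sqrt(-3 + s) (O(s) = sqrt(s - 3) = sqrt(-3 + s))
(O(w(-3)) + 71)**2 = (sqrt(-3 - 3) + 71)**2 = (sqrt(-6) + 71)**2 = (I*sqrt(6) + 71)**2 = (71 + I*sqrt(6))**2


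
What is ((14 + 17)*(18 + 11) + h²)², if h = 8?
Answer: 927369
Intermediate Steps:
((14 + 17)*(18 + 11) + h²)² = ((14 + 17)*(18 + 11) + 8²)² = (31*29 + 64)² = (899 + 64)² = 963² = 927369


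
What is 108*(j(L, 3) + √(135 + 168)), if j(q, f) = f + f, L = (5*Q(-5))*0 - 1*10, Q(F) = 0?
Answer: 648 + 108*√303 ≈ 2527.9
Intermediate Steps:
L = -10 (L = (5*0)*0 - 1*10 = 0*0 - 10 = 0 - 10 = -10)
j(q, f) = 2*f
108*(j(L, 3) + √(135 + 168)) = 108*(2*3 + √(135 + 168)) = 108*(6 + √303) = 648 + 108*√303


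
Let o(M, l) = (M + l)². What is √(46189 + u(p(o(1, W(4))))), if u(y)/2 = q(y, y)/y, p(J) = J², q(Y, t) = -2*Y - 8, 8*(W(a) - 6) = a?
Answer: √2338115369/225 ≈ 214.91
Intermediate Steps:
W(a) = 6 + a/8
q(Y, t) = -8 - 2*Y
u(y) = 2*(-8 - 2*y)/y (u(y) = 2*((-8 - 2*y)/y) = 2*(-8 - 2*y)/y)
√(46189 + u(p(o(1, W(4))))) = √(46189 + (-4 - 16/(1 + (6 + (⅛)*4))⁴)) = √(46189 + (-4 - 16/(1 + (6 + ½))⁴)) = √(46189 + (-4 - 16/(1 + 13/2)⁴)) = √(46189 + (-4 - 16/(((15/2)²)²))) = √(46189 + (-4 - 16/((225/4)²))) = √(46189 + (-4 - 16/50625/16)) = √(46189 + (-4 - 16*16/50625)) = √(46189 + (-4 - 256/50625)) = √(46189 - 202756/50625) = √(2338115369/50625) = √2338115369/225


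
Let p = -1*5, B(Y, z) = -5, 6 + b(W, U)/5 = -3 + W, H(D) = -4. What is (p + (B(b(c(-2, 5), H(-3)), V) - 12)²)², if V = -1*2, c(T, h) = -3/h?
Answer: 80656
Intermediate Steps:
V = -2
b(W, U) = -45 + 5*W (b(W, U) = -30 + 5*(-3 + W) = -30 + (-15 + 5*W) = -45 + 5*W)
p = -5
(p + (B(b(c(-2, 5), H(-3)), V) - 12)²)² = (-5 + (-5 - 12)²)² = (-5 + (-17)²)² = (-5 + 289)² = 284² = 80656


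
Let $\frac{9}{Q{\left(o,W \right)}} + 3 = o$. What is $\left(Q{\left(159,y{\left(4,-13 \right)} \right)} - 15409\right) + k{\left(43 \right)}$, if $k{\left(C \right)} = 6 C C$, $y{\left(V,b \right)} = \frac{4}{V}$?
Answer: $- \frac{224377}{52} \approx -4314.9$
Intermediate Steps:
$Q{\left(o,W \right)} = \frac{9}{-3 + o}$
$k{\left(C \right)} = 6 C^{2}$
$\left(Q{\left(159,y{\left(4,-13 \right)} \right)} - 15409\right) + k{\left(43 \right)} = \left(\frac{9}{-3 + 159} - 15409\right) + 6 \cdot 43^{2} = \left(\frac{9}{156} - 15409\right) + 6 \cdot 1849 = \left(9 \cdot \frac{1}{156} - 15409\right) + 11094 = \left(\frac{3}{52} - 15409\right) + 11094 = - \frac{801265}{52} + 11094 = - \frac{224377}{52}$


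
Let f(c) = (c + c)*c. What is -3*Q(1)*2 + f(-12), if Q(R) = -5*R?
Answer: 318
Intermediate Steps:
f(c) = 2*c² (f(c) = (2*c)*c = 2*c²)
-3*Q(1)*2 + f(-12) = -(-15)*2 + 2*(-12)² = -3*(-5)*2 + 2*144 = 15*2 + 288 = 30 + 288 = 318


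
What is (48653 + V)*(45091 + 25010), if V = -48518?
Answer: 9463635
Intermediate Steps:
(48653 + V)*(45091 + 25010) = (48653 - 48518)*(45091 + 25010) = 135*70101 = 9463635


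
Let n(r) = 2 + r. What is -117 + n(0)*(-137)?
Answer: -391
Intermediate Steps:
-117 + n(0)*(-137) = -117 + (2 + 0)*(-137) = -117 + 2*(-137) = -117 - 274 = -391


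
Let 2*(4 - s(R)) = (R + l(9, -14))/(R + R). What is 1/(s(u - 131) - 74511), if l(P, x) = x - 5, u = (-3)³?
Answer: -632/47088601 ≈ -1.3422e-5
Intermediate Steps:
u = -27
l(P, x) = -5 + x
s(R) = 4 - (-19 + R)/(4*R) (s(R) = 4 - (R + (-5 - 14))/(2*(R + R)) = 4 - (R - 19)/(2*(2*R)) = 4 - (-19 + R)*1/(2*R)/2 = 4 - (-19 + R)/(4*R))
1/(s(u - 131) - 74511) = 1/((19 + 15*(-27 - 131))/(4*(-27 - 131)) - 74511) = 1/((¼)*(19 + 15*(-158))/(-158) - 74511) = 1/((¼)*(-1/158)*(19 - 2370) - 74511) = 1/((¼)*(-1/158)*(-2351) - 74511) = 1/(2351/632 - 74511) = 1/(-47088601/632) = -632/47088601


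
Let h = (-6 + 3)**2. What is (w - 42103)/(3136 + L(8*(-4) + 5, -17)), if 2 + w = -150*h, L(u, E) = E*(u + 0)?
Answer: -8691/719 ≈ -12.088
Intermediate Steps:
h = 9 (h = (-3)**2 = 9)
L(u, E) = E*u
w = -1352 (w = -2 - 150*9 = -2 - 1350 = -1352)
(w - 42103)/(3136 + L(8*(-4) + 5, -17)) = (-1352 - 42103)/(3136 - 17*(8*(-4) + 5)) = -43455/(3136 - 17*(-32 + 5)) = -43455/(3136 - 17*(-27)) = -43455/(3136 + 459) = -43455/3595 = -43455*1/3595 = -8691/719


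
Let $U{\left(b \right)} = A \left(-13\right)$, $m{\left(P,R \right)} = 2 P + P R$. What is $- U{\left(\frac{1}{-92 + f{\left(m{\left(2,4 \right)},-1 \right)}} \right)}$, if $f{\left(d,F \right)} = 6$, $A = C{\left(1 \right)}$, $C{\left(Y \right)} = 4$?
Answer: $52$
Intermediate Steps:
$A = 4$
$U{\left(b \right)} = -52$ ($U{\left(b \right)} = 4 \left(-13\right) = -52$)
$- U{\left(\frac{1}{-92 + f{\left(m{\left(2,4 \right)},-1 \right)}} \right)} = \left(-1\right) \left(-52\right) = 52$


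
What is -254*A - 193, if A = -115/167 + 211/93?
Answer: -9231151/15531 ≈ -594.37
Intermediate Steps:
A = 24542/15531 (A = -115*1/167 + 211*(1/93) = -115/167 + 211/93 = 24542/15531 ≈ 1.5802)
-254*A - 193 = -254*24542/15531 - 193 = -6233668/15531 - 193 = -9231151/15531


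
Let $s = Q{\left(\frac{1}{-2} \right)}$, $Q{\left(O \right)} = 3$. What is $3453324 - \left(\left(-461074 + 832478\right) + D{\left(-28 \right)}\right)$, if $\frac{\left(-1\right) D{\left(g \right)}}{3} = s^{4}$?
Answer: $3082163$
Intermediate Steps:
$s = 3$
$D{\left(g \right)} = -243$ ($D{\left(g \right)} = - 3 \cdot 3^{4} = \left(-3\right) 81 = -243$)
$3453324 - \left(\left(-461074 + 832478\right) + D{\left(-28 \right)}\right) = 3453324 - \left(\left(-461074 + 832478\right) - 243\right) = 3453324 - \left(371404 - 243\right) = 3453324 - 371161 = 3082163$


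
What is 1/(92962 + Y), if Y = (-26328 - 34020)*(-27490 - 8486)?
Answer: 1/2171172610 ≈ 4.6058e-10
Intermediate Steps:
Y = 2171079648 (Y = -60348*(-35976) = 2171079648)
1/(92962 + Y) = 1/(92962 + 2171079648) = 1/2171172610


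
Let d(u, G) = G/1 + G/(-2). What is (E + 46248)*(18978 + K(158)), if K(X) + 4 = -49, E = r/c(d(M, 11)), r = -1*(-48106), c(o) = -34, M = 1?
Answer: 14423934775/17 ≈ 8.4847e+8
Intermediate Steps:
d(u, G) = G/2 (d(u, G) = G*1 + G*(-1/2) = G - G/2 = G/2)
r = 48106
E = -24053/17 (E = 48106/(-34) = 48106*(-1/34) = -24053/17 ≈ -1414.9)
K(X) = -53 (K(X) = -4 - 49 = -53)
(E + 46248)*(18978 + K(158)) = (-24053/17 + 46248)*(18978 - 53) = (762163/17)*18925 = 14423934775/17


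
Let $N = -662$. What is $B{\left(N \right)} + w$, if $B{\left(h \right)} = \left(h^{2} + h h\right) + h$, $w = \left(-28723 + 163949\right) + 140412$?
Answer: $1151464$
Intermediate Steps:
$w = 275638$ ($w = 135226 + 140412 = 275638$)
$B{\left(h \right)} = h + 2 h^{2}$ ($B{\left(h \right)} = \left(h^{2} + h^{2}\right) + h = 2 h^{2} + h = h + 2 h^{2}$)
$B{\left(N \right)} + w = - 662 \left(1 + 2 \left(-662\right)\right) + 275638 = - 662 \left(1 - 1324\right) + 275638 = \left(-662\right) \left(-1323\right) + 275638 = 875826 + 275638 = 1151464$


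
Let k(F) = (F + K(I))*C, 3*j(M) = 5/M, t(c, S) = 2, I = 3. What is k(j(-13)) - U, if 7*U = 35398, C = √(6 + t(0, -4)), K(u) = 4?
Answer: -35398/7 + 302*√2/39 ≈ -5045.9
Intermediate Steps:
C = 2*√2 (C = √(6 + 2) = √8 = 2*√2 ≈ 2.8284)
U = 35398/7 (U = (⅐)*35398 = 35398/7 ≈ 5056.9)
j(M) = 5/(3*M) (j(M) = (5/M)/3 = 5/(3*M))
k(F) = 2*√2*(4 + F) (k(F) = (F + 4)*(2*√2) = (4 + F)*(2*√2) = 2*√2*(4 + F))
k(j(-13)) - U = 2*√2*(4 + (5/3)/(-13)) - 1*35398/7 = 2*√2*(4 + (5/3)*(-1/13)) - 35398/7 = 2*√2*(4 - 5/39) - 35398/7 = 2*√2*(151/39) - 35398/7 = 302*√2/39 - 35398/7 = -35398/7 + 302*√2/39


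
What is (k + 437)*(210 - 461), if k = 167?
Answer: -151604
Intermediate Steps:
(k + 437)*(210 - 461) = (167 + 437)*(210 - 461) = 604*(-251) = -151604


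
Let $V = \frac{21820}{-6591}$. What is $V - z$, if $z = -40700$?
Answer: $\frac{268231880}{6591} \approx 40697.0$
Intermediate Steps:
$V = - \frac{21820}{6591}$ ($V = 21820 \left(- \frac{1}{6591}\right) = - \frac{21820}{6591} \approx -3.3106$)
$V - z = - \frac{21820}{6591} - -40700 = - \frac{21820}{6591} + 40700 = \frac{268231880}{6591}$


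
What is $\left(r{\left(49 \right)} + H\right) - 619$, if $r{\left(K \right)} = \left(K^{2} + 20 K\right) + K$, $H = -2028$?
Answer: $783$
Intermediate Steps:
$r{\left(K \right)} = K^{2} + 21 K$
$\left(r{\left(49 \right)} + H\right) - 619 = \left(49 \left(21 + 49\right) - 2028\right) - 619 = \left(49 \cdot 70 - 2028\right) - 619 = \left(3430 - 2028\right) - 619 = 1402 - 619 = 783$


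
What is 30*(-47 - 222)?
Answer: -8070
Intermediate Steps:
30*(-47 - 222) = 30*(-269) = -8070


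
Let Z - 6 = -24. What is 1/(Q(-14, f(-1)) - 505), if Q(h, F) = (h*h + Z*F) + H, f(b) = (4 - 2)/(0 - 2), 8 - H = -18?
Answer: -1/265 ≈ -0.0037736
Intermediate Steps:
Z = -18 (Z = 6 - 24 = -18)
H = 26 (H = 8 - 1*(-18) = 8 + 18 = 26)
f(b) = -1 (f(b) = 2/(-2) = 2*(-½) = -1)
Q(h, F) = 26 + h² - 18*F (Q(h, F) = (h*h - 18*F) + 26 = (h² - 18*F) + 26 = 26 + h² - 18*F)
1/(Q(-14, f(-1)) - 505) = 1/((26 + (-14)² - 18*(-1)) - 505) = 1/((26 + 196 + 18) - 505) = 1/(240 - 505) = 1/(-265) = -1/265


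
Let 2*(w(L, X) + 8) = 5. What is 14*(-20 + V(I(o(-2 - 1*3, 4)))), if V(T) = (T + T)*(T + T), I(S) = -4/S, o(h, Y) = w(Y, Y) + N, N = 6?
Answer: 3304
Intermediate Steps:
w(L, X) = -11/2 (w(L, X) = -8 + (½)*5 = -8 + 5/2 = -11/2)
o(h, Y) = ½ (o(h, Y) = -11/2 + 6 = ½)
V(T) = 4*T² (V(T) = (2*T)*(2*T) = 4*T²)
14*(-20 + V(I(o(-2 - 1*3, 4)))) = 14*(-20 + 4*(-4/½)²) = 14*(-20 + 4*(-4*2)²) = 14*(-20 + 4*(-8)²) = 14*(-20 + 4*64) = 14*(-20 + 256) = 14*236 = 3304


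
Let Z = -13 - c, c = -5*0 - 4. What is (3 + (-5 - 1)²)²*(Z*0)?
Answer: 0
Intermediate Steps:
c = -4 (c = 0 - 4 = -4)
Z = -9 (Z = -13 - 1*(-4) = -13 + 4 = -9)
(3 + (-5 - 1)²)²*(Z*0) = (3 + (-5 - 1)²)²*(-9*0) = (3 + (-6)²)²*0 = (3 + 36)²*0 = 39²*0 = 1521*0 = 0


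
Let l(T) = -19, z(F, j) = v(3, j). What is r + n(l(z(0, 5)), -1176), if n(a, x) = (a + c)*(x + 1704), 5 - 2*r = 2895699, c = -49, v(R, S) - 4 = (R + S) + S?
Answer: -1483751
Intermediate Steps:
v(R, S) = 4 + R + 2*S (v(R, S) = 4 + ((R + S) + S) = 4 + (R + 2*S) = 4 + R + 2*S)
z(F, j) = 7 + 2*j (z(F, j) = 4 + 3 + 2*j = 7 + 2*j)
r = -1447847 (r = 5/2 - ½*2895699 = 5/2 - 2895699/2 = -1447847)
n(a, x) = (-49 + a)*(1704 + x) (n(a, x) = (a - 49)*(x + 1704) = (-49 + a)*(1704 + x))
r + n(l(z(0, 5)), -1176) = -1447847 + (-83496 - 49*(-1176) + 1704*(-19) - 19*(-1176)) = -1447847 + (-83496 + 57624 - 32376 + 22344) = -1447847 - 35904 = -1483751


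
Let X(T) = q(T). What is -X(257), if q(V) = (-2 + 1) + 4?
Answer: -3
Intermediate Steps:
q(V) = 3 (q(V) = -1 + 4 = 3)
X(T) = 3
-X(257) = -1*3 = -3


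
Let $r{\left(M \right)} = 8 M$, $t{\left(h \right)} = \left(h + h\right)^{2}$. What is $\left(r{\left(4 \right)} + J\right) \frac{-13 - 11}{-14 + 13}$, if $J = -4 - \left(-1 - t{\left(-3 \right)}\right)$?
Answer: $1560$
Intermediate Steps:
$t{\left(h \right)} = 4 h^{2}$ ($t{\left(h \right)} = \left(2 h\right)^{2} = 4 h^{2}$)
$J = 33$ ($J = -4 + \left(\left(7 + 4 \left(-3\right)^{2}\right) - 6\right) = -4 + \left(\left(7 + 4 \cdot 9\right) - 6\right) = -4 + \left(\left(7 + 36\right) - 6\right) = -4 + \left(43 - 6\right) = -4 + 37 = 33$)
$\left(r{\left(4 \right)} + J\right) \frac{-13 - 11}{-14 + 13} = \left(8 \cdot 4 + 33\right) \frac{-13 - 11}{-14 + 13} = \left(32 + 33\right) \left(- \frac{24}{-1}\right) = 65 \left(\left(-24\right) \left(-1\right)\right) = 65 \cdot 24 = 1560$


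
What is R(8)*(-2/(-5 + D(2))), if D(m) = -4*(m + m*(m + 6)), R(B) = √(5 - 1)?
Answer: 4/77 ≈ 0.051948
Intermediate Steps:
R(B) = 2 (R(B) = √4 = 2)
D(m) = -4*m - 4*m*(6 + m) (D(m) = -4*(m + m*(6 + m)) = -4*m - 4*m*(6 + m))
R(8)*(-2/(-5 + D(2))) = 2*(-2/(-5 - 4*2*(7 + 2))) = 2*(-2/(-5 - 4*2*9)) = 2*(-2/(-5 - 72)) = 2*(-2/(-77)) = 2*(-2*(-1/77)) = 2*(2/77) = 4/77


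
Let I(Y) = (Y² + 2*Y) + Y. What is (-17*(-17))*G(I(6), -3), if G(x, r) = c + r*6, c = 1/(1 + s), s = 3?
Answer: -20519/4 ≈ -5129.8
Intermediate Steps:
c = ¼ (c = 1/(1 + 3) = 1/4 = ¼ ≈ 0.25000)
I(Y) = Y² + 3*Y
G(x, r) = ¼ + 6*r (G(x, r) = ¼ + r*6 = ¼ + 6*r)
(-17*(-17))*G(I(6), -3) = (-17*(-17))*(¼ + 6*(-3)) = 289*(¼ - 18) = 289*(-71/4) = -20519/4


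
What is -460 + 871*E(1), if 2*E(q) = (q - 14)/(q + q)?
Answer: -13163/4 ≈ -3290.8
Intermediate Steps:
E(q) = (-14 + q)/(4*q) (E(q) = ((q - 14)/(q + q))/2 = ((-14 + q)/((2*q)))/2 = ((-14 + q)*(1/(2*q)))/2 = ((-14 + q)/(2*q))/2 = (-14 + q)/(4*q))
-460 + 871*E(1) = -460 + 871*((¼)*(-14 + 1)/1) = -460 + 871*((¼)*1*(-13)) = -460 + 871*(-13/4) = -460 - 11323/4 = -13163/4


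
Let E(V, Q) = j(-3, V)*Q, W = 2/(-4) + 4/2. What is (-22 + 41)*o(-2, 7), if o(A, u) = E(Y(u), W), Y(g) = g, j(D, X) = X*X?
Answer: 2793/2 ≈ 1396.5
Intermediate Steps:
j(D, X) = X²
W = 3/2 (W = 2*(-¼) + 4*(½) = -½ + 2 = 3/2 ≈ 1.5000)
E(V, Q) = Q*V² (E(V, Q) = V²*Q = Q*V²)
o(A, u) = 3*u²/2
(-22 + 41)*o(-2, 7) = (-22 + 41)*((3/2)*7²) = 19*((3/2)*49) = 19*(147/2) = 2793/2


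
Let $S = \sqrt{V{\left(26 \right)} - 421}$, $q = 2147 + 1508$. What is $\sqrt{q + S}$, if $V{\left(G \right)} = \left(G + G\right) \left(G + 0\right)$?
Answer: $\sqrt{3655 + 7 \sqrt{19}} \approx 60.708$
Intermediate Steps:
$V{\left(G \right)} = 2 G^{2}$ ($V{\left(G \right)} = 2 G G = 2 G^{2}$)
$q = 3655$
$S = 7 \sqrt{19}$ ($S = \sqrt{2 \cdot 26^{2} - 421} = \sqrt{2 \cdot 676 - 421} = \sqrt{1352 - 421} = \sqrt{931} = 7 \sqrt{19} \approx 30.512$)
$\sqrt{q + S} = \sqrt{3655 + 7 \sqrt{19}}$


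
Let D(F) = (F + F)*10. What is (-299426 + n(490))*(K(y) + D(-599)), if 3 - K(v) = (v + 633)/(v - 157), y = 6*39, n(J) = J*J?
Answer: 54763593296/77 ≈ 7.1122e+8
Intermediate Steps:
n(J) = J**2
y = 234
D(F) = 20*F (D(F) = (2*F)*10 = 20*F)
K(v) = 3 - (633 + v)/(-157 + v) (K(v) = 3 - (v + 633)/(v - 157) = 3 - (633 + v)/(-157 + v))
(-299426 + n(490))*(K(y) + D(-599)) = (-299426 + 490**2)*(2*(-552 + 234)/(-157 + 234) + 20*(-599)) = (-299426 + 240100)*(2*(-318)/77 - 11980) = -59326*(2*(1/77)*(-318) - 11980) = -59326*(-636/77 - 11980) = -59326*(-923096/77) = 54763593296/77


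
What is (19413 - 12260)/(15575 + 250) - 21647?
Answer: -342556622/15825 ≈ -21647.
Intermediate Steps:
(19413 - 12260)/(15575 + 250) - 21647 = 7153/15825 - 21647 = -342556622/15825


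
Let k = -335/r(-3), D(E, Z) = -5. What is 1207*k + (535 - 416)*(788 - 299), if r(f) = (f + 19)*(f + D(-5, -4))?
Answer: 7852793/128 ≈ 61350.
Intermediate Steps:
r(f) = (-5 + f)*(19 + f) (r(f) = (f + 19)*(f - 5) = (19 + f)*(-5 + f) = (-5 + f)*(19 + f))
k = 335/128 (k = -335/(-95 + (-3)**2 + 14*(-3)) = -335/(-95 + 9 - 42) = -335/(-128) = -335*(-1/128) = 335/128 ≈ 2.6172)
1207*k + (535 - 416)*(788 - 299) = 1207*(335/128) + (535 - 416)*(788 - 299) = 404345/128 + 119*489 = 404345/128 + 58191 = 7852793/128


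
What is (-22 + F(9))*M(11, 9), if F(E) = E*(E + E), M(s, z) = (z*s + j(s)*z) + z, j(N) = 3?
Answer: 18900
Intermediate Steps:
M(s, z) = 4*z + s*z (M(s, z) = (z*s + 3*z) + z = (s*z + 3*z) + z = (3*z + s*z) + z = 4*z + s*z)
F(E) = 2*E² (F(E) = E*(2*E) = 2*E²)
(-22 + F(9))*M(11, 9) = (-22 + 2*9²)*(9*(4 + 11)) = (-22 + 2*81)*(9*15) = (-22 + 162)*135 = 140*135 = 18900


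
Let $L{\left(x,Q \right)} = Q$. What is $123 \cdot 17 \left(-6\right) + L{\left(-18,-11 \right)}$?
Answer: $-12557$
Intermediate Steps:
$123 \cdot 17 \left(-6\right) + L{\left(-18,-11 \right)} = 123 \cdot 17 \left(-6\right) - 11 = 123 \left(-102\right) - 11 = -12546 - 11 = -12557$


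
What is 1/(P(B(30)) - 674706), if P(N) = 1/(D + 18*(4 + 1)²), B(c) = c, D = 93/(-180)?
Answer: -26969/18196146054 ≈ -1.4821e-6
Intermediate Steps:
D = -31/60 (D = 93*(-1/180) = -31/60 ≈ -0.51667)
P(N) = 60/26969 (P(N) = 1/(-31/60 + 18*(4 + 1)²) = 1/(-31/60 + 18*5²) = 1/(-31/60 + 18*25) = 1/(-31/60 + 450) = 1/(26969/60) = 60/26969)
1/(P(B(30)) - 674706) = 1/(60/26969 - 674706) = 1/(-18196146054/26969) = -26969/18196146054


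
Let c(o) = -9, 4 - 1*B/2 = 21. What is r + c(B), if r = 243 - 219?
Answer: 15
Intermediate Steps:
B = -34 (B = 8 - 2*21 = 8 - 42 = -34)
r = 24
r + c(B) = 24 - 9 = 15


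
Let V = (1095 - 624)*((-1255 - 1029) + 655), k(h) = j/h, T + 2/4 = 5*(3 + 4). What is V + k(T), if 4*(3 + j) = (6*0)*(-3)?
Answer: -17646959/23 ≈ -7.6726e+5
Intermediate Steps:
j = -3 (j = -3 + ((6*0)*(-3))/4 = -3 + (0*(-3))/4 = -3 + (¼)*0 = -3 + 0 = -3)
T = 69/2 (T = -½ + 5*(3 + 4) = -½ + 5*7 = -½ + 35 = 69/2 ≈ 34.500)
k(h) = -3/h
V = -767259 (V = 471*(-2284 + 655) = 471*(-1629) = -767259)
V + k(T) = -767259 - 3/69/2 = -767259 - 3*2/69 = -767259 - 2/23 = -17646959/23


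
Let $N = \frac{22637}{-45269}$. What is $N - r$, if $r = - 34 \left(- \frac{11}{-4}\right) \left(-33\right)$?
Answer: $- \frac{279400273}{90538} \approx -3086.0$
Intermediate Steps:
$r = \frac{6171}{2}$ ($r = - 34 \left(\left(-11\right) \left(- \frac{1}{4}\right)\right) \left(-33\right) = \left(-34\right) \frac{11}{4} \left(-33\right) = \left(- \frac{187}{2}\right) \left(-33\right) = \frac{6171}{2} \approx 3085.5$)
$N = - \frac{22637}{45269}$ ($N = 22637 \left(- \frac{1}{45269}\right) = - \frac{22637}{45269} \approx -0.50006$)
$N - r = - \frac{22637}{45269} - \frac{6171}{2} = - \frac{279400273}{90538}$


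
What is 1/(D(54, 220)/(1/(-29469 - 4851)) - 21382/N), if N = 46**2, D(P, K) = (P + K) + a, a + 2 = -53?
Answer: -1058/7952023331 ≈ -1.3305e-7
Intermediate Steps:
a = -55 (a = -2 - 53 = -55)
D(P, K) = -55 + K + P (D(P, K) = (P + K) - 55 = (K + P) - 55 = -55 + K + P)
N = 2116
1/(D(54, 220)/(1/(-29469 - 4851)) - 21382/N) = 1/((-55 + 220 + 54)/(1/(-29469 - 4851)) - 21382/2116) = 1/(219/(1/(-34320)) - 21382*1/2116) = 1/(219/(-1/34320) - 10691/1058) = 1/(219*(-34320) - 10691/1058) = 1/(-7516080 - 10691/1058) = 1/(-7952023331/1058) = -1058/7952023331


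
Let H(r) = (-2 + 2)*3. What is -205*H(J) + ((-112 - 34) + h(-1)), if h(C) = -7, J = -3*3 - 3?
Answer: -153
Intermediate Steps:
J = -12 (J = -9 - 3 = -12)
H(r) = 0 (H(r) = 0*3 = 0)
-205*H(J) + ((-112 - 34) + h(-1)) = -205*0 + ((-112 - 34) - 7) = 0 + (-146 - 7) = 0 - 153 = -153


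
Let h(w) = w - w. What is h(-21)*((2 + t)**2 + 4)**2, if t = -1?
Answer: 0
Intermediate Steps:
h(w) = 0
h(-21)*((2 + t)**2 + 4)**2 = 0*((2 - 1)**2 + 4)**2 = 0*(1**2 + 4)**2 = 0*(1 + 4)**2 = 0*5**2 = 0*25 = 0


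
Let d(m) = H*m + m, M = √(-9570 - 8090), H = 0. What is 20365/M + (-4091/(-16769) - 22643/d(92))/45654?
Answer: -126441365/23477539064 - 4073*I*√4415/1766 ≈ -0.0053856 - 153.25*I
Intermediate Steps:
M = 2*I*√4415 (M = √(-17660) = 2*I*√4415 ≈ 132.89*I)
d(m) = m (d(m) = 0*m + m = 0 + m = m)
20365/M + (-4091/(-16769) - 22643/d(92))/45654 = 20365/((2*I*√4415)) + (-4091/(-16769) - 22643/92)/45654 = 20365*(-I*√4415/8830) + (-4091*(-1/16769) - 22643*1/92)*(1/45654) = -4073*I*√4415/1766 + (4091/16769 - 22643/92)*(1/45654) = -4073*I*√4415/1766 - 379324095/1542748*1/45654 = -4073*I*√4415/1766 - 126441365/23477539064 = -126441365/23477539064 - 4073*I*√4415/1766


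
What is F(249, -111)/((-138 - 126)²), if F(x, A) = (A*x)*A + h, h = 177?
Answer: 511351/11616 ≈ 44.021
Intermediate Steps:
F(x, A) = 177 + x*A² (F(x, A) = (A*x)*A + 177 = x*A² + 177 = 177 + x*A²)
F(249, -111)/((-138 - 126)²) = (177 + 249*(-111)²)/((-138 - 126)²) = (177 + 249*12321)/((-264)²) = (177 + 3067929)/69696 = 3068106*(1/69696) = 511351/11616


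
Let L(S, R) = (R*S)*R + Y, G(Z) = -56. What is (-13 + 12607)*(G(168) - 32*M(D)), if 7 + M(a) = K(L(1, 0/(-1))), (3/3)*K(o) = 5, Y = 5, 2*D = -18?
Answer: 100752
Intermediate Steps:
D = -9 (D = (½)*(-18) = -9)
L(S, R) = 5 + S*R² (L(S, R) = (R*S)*R + 5 = S*R² + 5 = 5 + S*R²)
K(o) = 5
M(a) = -2 (M(a) = -7 + 5 = -2)
(-13 + 12607)*(G(168) - 32*M(D)) = (-13 + 12607)*(-56 - 32*(-2)) = 12594*(-56 + 64) = 12594*8 = 100752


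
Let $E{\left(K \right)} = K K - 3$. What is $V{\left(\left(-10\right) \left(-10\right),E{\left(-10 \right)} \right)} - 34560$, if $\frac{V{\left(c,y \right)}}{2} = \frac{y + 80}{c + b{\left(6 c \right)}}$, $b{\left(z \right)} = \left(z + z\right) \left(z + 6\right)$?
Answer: $- \frac{12567743823}{363650} \approx -34560.0$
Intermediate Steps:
$b{\left(z \right)} = 2 z \left(6 + z\right)$
$E{\left(K \right)} = -3 + K^{2}$ ($E{\left(K \right)} = K^{2} - 3 = -3 + K^{2}$)
$V{\left(c,y \right)} = \frac{2 \left(80 + y\right)}{c + 12 c \left(6 + 6 c\right)}$ ($V{\left(c,y \right)} = 2 \frac{y + 80}{c + 2 \cdot 6 c \left(6 + 6 c\right)} = 2 \frac{80 + y}{c + 12 c \left(6 + 6 c\right)} = \frac{2 \left(80 + y\right)}{c + 12 c \left(6 + 6 c\right)}$)
$V{\left(\left(-10\right) \left(-10\right),E{\left(-10 \right)} \right)} - 34560 = \frac{2 \left(80 - \left(3 - \left(-10\right)^{2}\right)\right)}{\left(-10\right) \left(-10\right) \left(73 + 72 \left(\left(-10\right) \left(-10\right)\right)\right)} - 34560 = \frac{2 \left(80 + \left(-3 + 100\right)\right)}{100 \left(73 + 72 \cdot 100\right)} - 34560 = 2 \cdot \frac{1}{100} \frac{1}{73 + 7200} \left(80 + 97\right) - 34560 = 2 \cdot \frac{1}{100} \cdot \frac{1}{7273} \cdot 177 - 34560 = \frac{177}{363650} - 34560 = - \frac{12567743823}{363650}$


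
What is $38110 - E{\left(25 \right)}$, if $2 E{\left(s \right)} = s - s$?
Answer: $38110$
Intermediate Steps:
$E{\left(s \right)} = 0$ ($E{\left(s \right)} = \frac{s - s}{2} = \frac{1}{2} \cdot 0 = 0$)
$38110 - E{\left(25 \right)} = 38110 - 0 = 38110 + 0 = 38110$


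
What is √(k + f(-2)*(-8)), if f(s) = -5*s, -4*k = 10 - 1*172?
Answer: I*√158/2 ≈ 6.2849*I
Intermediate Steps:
k = 81/2 (k = -(10 - 1*172)/4 = -(10 - 172)/4 = -¼*(-162) = 81/2 ≈ 40.500)
√(k + f(-2)*(-8)) = √(81/2 - 5*(-2)*(-8)) = √(81/2 + 10*(-8)) = √(81/2 - 80) = √(-79/2) = I*√158/2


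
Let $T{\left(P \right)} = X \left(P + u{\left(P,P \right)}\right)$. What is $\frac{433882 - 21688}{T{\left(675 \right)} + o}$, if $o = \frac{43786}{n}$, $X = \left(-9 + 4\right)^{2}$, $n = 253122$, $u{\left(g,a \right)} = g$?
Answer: $\frac{52167684834}{4271455643} \approx 12.213$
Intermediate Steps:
$X = 25$ ($X = \left(-5\right)^{2} = 25$)
$T{\left(P \right)} = 50 P$ ($T{\left(P \right)} = 25 \left(P + P\right) = 25 \cdot 2 P = 50 P$)
$o = \frac{21893}{126561}$ ($o = \frac{43786}{253122} = 43786 \cdot \frac{1}{253122} = \frac{21893}{126561} \approx 0.17298$)
$\frac{433882 - 21688}{T{\left(675 \right)} + o} = \frac{433882 - 21688}{50 \cdot 675 + \frac{21893}{126561}} = \frac{412194}{33750 + \frac{21893}{126561}} = \frac{412194}{\frac{4271455643}{126561}} = 412194 \cdot \frac{126561}{4271455643} = \frac{52167684834}{4271455643}$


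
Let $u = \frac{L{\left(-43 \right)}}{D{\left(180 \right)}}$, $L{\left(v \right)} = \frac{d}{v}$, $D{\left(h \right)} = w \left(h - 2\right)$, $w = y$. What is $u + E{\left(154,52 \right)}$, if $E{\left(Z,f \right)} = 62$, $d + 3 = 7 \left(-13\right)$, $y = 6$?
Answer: $\frac{1423691}{22962} \approx 62.002$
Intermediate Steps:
$w = 6$
$d = -94$ ($d = -3 + 7 \left(-13\right) = -3 - 91 = -94$)
$D{\left(h \right)} = -12 + 6 h$ ($D{\left(h \right)} = 6 \left(h - 2\right) = 6 \left(-2 + h\right) = -12 + 6 h$)
$L{\left(v \right)} = - \frac{94}{v}$
$u = \frac{47}{22962}$ ($u = \frac{\left(-94\right) \frac{1}{-43}}{-12 + 6 \cdot 180} = \frac{\left(-94\right) \left(- \frac{1}{43}\right)}{-12 + 1080} = \frac{94}{43 \cdot 1068} = \frac{94}{43} \cdot \frac{1}{1068} = \frac{47}{22962} \approx 0.0020469$)
$u + E{\left(154,52 \right)} = \frac{47}{22962} + 62 = \frac{1423691}{22962}$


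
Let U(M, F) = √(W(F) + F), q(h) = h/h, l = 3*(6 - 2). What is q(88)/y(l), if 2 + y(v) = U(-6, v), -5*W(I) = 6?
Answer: 5/17 + 3*√30/34 ≈ 0.77740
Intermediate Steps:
W(I) = -6/5 (W(I) = -⅕*6 = -6/5)
l = 12 (l = 3*4 = 12)
q(h) = 1
U(M, F) = √(-6/5 + F)
y(v) = -2 + √(-30 + 25*v)/5
q(88)/y(l) = 1/(-2 + √(-30 + 25*12)/5) = 1/(-2 + √(-30 + 300)/5) = 1/(-2 + √270/5) = 1/(-2 + (3*√30)/5) = 1/(-2 + 3*√30/5)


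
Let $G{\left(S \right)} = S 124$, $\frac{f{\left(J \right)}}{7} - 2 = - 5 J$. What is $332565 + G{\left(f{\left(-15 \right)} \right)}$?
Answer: $399401$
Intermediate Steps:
$f{\left(J \right)} = 14 - 35 J$ ($f{\left(J \right)} = 14 + 7 \left(- 5 J\right) = 14 - 35 J$)
$G{\left(S \right)} = 124 S$
$332565 + G{\left(f{\left(-15 \right)} \right)} = 332565 + 124 \left(14 - -525\right) = 332565 + 124 \left(14 + 525\right) = 332565 + 124 \cdot 539 = 332565 + 66836 = 399401$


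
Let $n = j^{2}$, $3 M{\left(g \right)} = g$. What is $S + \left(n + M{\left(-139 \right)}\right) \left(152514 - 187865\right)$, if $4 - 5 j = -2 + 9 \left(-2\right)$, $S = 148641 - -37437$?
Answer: $\frac{75714047}{75} \approx 1.0095 \cdot 10^{6}$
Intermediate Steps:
$M{\left(g \right)} = \frac{g}{3}$
$S = 186078$ ($S = 148641 + 37437 = 186078$)
$j = \frac{24}{5}$ ($j = \frac{4}{5} - \frac{-2 + 9 \left(-2\right)}{5} = \frac{4}{5} - \frac{-2 - 18}{5} = \frac{4}{5} - -4 = \frac{4}{5} + 4 = \frac{24}{5} \approx 4.8$)
$n = \frac{576}{25}$ ($n = \left(\frac{24}{5}\right)^{2} = \frac{576}{25} \approx 23.04$)
$S + \left(n + M{\left(-139 \right)}\right) \left(152514 - 187865\right) = 186078 + \left(\frac{576}{25} + \frac{1}{3} \left(-139\right)\right) \left(152514 - 187865\right) = 186078 + \left(\frac{576}{25} - \frac{139}{3}\right) \left(-35351\right) = 186078 - - \frac{61758197}{75} = 186078 + \frac{61758197}{75} = \frac{75714047}{75}$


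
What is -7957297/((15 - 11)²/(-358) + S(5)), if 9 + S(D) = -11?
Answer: 1424356163/3588 ≈ 3.9698e+5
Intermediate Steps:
S(D) = -20 (S(D) = -9 - 11 = -20)
-7957297/((15 - 11)²/(-358) + S(5)) = -7957297/((15 - 11)²/(-358) - 20) = -7957297/(-1/358*4² - 20) = -7957297/(-1/358*16 - 20) = -7957297/(-8/179 - 20) = -7957297/(-3588/179) = -7957297*(-179/3588) = 1424356163/3588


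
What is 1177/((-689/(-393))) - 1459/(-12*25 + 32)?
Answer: 124971599/184652 ≈ 676.79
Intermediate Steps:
1177/((-689/(-393))) - 1459/(-12*25 + 32) = 1177/((-689*(-1/393))) - 1459/(-300 + 32) = 1177/(689/393) - 1459/(-268) = 1177*(393/689) - 1459*(-1/268) = 462561/689 + 1459/268 = 124971599/184652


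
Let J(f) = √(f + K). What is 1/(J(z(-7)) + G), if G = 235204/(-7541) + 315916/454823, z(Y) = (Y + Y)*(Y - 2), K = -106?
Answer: -89684540013212259912/2676150884281795620979 - 11763666899292579049*√5/5352301768563591241958 ≈ -0.038427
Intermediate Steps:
z(Y) = 2*Y*(-2 + Y) (z(Y) = (2*Y)*(-2 + Y) = 2*Y*(-2 + Y))
J(f) = √(-106 + f) (J(f) = √(f - 106) = √(-106 + f))
G = -104593866336/3429820243 (G = 235204*(-1/7541) + 315916*(1/454823) = -235204/7541 + 315916/454823 = -104593866336/3429820243 ≈ -30.495)
1/(J(z(-7)) + G) = 1/(√(-106 + 2*(-7)*(-2 - 7)) - 104593866336/3429820243) = 1/(√(-106 + 2*(-7)*(-9)) - 104593866336/3429820243) = 1/(√(-106 + 126) - 104593866336/3429820243) = 1/(√20 - 104593866336/3429820243) = 1/(2*√5 - 104593866336/3429820243) = 1/(-104593866336/3429820243 + 2*√5)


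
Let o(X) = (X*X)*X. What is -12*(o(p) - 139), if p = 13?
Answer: -24696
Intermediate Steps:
o(X) = X³ (o(X) = X²*X = X³)
-12*(o(p) - 139) = -12*(13³ - 139) = -12*(2197 - 139) = -12*2058 = -24696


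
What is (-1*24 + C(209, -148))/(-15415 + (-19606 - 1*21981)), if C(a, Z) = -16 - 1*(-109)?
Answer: -69/57002 ≈ -0.0012105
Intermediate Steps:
C(a, Z) = 93 (C(a, Z) = -16 + 109 = 93)
(-1*24 + C(209, -148))/(-15415 + (-19606 - 1*21981)) = (-1*24 + 93)/(-15415 + (-19606 - 1*21981)) = (-24 + 93)/(-15415 + (-19606 - 21981)) = 69/(-15415 - 41587) = 69/(-57002) = 69*(-1/57002) = -69/57002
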